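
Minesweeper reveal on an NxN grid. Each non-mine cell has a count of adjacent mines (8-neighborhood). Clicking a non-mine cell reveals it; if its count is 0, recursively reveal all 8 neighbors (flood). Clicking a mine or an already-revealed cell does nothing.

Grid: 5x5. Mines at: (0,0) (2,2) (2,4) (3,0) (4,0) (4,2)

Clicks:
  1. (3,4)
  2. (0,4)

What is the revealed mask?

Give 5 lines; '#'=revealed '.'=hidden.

Answer: .####
.####
.....
....#
.....

Derivation:
Click 1 (3,4) count=1: revealed 1 new [(3,4)] -> total=1
Click 2 (0,4) count=0: revealed 8 new [(0,1) (0,2) (0,3) (0,4) (1,1) (1,2) (1,3) (1,4)] -> total=9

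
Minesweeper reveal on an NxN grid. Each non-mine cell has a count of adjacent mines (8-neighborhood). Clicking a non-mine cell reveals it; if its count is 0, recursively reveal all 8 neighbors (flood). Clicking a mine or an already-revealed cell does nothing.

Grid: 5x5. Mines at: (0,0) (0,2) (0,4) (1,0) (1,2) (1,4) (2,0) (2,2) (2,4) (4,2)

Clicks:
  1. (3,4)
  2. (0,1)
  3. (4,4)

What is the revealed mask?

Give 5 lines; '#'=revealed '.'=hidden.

Answer: .#...
.....
.....
...##
...##

Derivation:
Click 1 (3,4) count=1: revealed 1 new [(3,4)] -> total=1
Click 2 (0,1) count=4: revealed 1 new [(0,1)] -> total=2
Click 3 (4,4) count=0: revealed 3 new [(3,3) (4,3) (4,4)] -> total=5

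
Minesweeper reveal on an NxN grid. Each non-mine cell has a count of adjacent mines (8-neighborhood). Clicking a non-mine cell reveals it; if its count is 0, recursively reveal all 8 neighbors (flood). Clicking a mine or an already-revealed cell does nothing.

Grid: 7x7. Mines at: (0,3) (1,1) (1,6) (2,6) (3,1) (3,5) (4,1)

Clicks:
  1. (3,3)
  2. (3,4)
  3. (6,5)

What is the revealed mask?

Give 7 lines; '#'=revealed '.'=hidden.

Click 1 (3,3) count=0: revealed 28 new [(1,2) (1,3) (1,4) (2,2) (2,3) (2,4) (3,2) (3,3) (3,4) (4,2) (4,3) (4,4) (4,5) (4,6) (5,0) (5,1) (5,2) (5,3) (5,4) (5,5) (5,6) (6,0) (6,1) (6,2) (6,3) (6,4) (6,5) (6,6)] -> total=28
Click 2 (3,4) count=1: revealed 0 new [(none)] -> total=28
Click 3 (6,5) count=0: revealed 0 new [(none)] -> total=28

Answer: .......
..###..
..###..
..###..
..#####
#######
#######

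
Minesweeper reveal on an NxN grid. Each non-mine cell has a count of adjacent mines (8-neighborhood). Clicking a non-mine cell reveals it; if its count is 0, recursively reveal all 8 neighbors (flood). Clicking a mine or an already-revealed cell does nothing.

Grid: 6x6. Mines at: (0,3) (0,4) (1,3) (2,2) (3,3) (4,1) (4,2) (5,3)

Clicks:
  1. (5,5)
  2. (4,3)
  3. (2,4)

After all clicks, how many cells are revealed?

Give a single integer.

Answer: 11

Derivation:
Click 1 (5,5) count=0: revealed 10 new [(1,4) (1,5) (2,4) (2,5) (3,4) (3,5) (4,4) (4,5) (5,4) (5,5)] -> total=10
Click 2 (4,3) count=3: revealed 1 new [(4,3)] -> total=11
Click 3 (2,4) count=2: revealed 0 new [(none)] -> total=11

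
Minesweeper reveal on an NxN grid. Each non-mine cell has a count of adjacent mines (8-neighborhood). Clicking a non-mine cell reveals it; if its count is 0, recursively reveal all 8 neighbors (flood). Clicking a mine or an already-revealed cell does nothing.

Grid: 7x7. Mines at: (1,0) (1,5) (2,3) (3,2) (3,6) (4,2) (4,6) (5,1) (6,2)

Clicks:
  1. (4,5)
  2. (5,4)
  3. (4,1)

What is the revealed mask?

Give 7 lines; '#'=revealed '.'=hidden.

Answer: .......
.......
.......
...###.
.#.###.
...####
...####

Derivation:
Click 1 (4,5) count=2: revealed 1 new [(4,5)] -> total=1
Click 2 (5,4) count=0: revealed 13 new [(3,3) (3,4) (3,5) (4,3) (4,4) (5,3) (5,4) (5,5) (5,6) (6,3) (6,4) (6,5) (6,6)] -> total=14
Click 3 (4,1) count=3: revealed 1 new [(4,1)] -> total=15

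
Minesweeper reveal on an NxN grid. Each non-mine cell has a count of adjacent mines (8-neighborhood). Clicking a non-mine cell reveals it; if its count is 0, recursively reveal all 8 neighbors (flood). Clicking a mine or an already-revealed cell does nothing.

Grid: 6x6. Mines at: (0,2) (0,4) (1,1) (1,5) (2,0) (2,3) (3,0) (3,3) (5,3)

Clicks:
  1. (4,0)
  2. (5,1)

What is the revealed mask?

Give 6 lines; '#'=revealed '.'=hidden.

Answer: ......
......
......
......
###...
###...

Derivation:
Click 1 (4,0) count=1: revealed 1 new [(4,0)] -> total=1
Click 2 (5,1) count=0: revealed 5 new [(4,1) (4,2) (5,0) (5,1) (5,2)] -> total=6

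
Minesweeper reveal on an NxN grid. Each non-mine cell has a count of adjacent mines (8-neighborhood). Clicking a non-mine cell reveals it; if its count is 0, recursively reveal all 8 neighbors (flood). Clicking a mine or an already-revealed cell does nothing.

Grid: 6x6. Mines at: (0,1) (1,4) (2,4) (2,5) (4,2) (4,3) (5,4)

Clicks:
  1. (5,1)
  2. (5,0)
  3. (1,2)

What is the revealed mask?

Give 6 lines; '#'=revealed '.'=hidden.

Answer: ......
####..
####..
####..
##....
##....

Derivation:
Click 1 (5,1) count=1: revealed 1 new [(5,1)] -> total=1
Click 2 (5,0) count=0: revealed 15 new [(1,0) (1,1) (1,2) (1,3) (2,0) (2,1) (2,2) (2,3) (3,0) (3,1) (3,2) (3,3) (4,0) (4,1) (5,0)] -> total=16
Click 3 (1,2) count=1: revealed 0 new [(none)] -> total=16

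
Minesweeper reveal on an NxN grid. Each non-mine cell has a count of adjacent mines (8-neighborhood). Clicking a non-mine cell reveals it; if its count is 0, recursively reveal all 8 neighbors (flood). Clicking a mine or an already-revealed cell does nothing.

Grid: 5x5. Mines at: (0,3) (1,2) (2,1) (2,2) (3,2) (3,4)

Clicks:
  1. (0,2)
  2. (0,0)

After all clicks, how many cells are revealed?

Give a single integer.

Answer: 5

Derivation:
Click 1 (0,2) count=2: revealed 1 new [(0,2)] -> total=1
Click 2 (0,0) count=0: revealed 4 new [(0,0) (0,1) (1,0) (1,1)] -> total=5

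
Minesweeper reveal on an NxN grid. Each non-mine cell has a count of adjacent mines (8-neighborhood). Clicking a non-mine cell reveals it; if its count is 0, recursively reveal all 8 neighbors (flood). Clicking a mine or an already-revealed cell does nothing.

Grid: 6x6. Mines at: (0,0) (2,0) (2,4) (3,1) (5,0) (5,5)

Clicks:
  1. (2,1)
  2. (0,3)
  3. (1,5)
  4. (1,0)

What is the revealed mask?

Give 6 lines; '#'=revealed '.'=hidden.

Answer: .#####
######
.###..
......
......
......

Derivation:
Click 1 (2,1) count=2: revealed 1 new [(2,1)] -> total=1
Click 2 (0,3) count=0: revealed 12 new [(0,1) (0,2) (0,3) (0,4) (0,5) (1,1) (1,2) (1,3) (1,4) (1,5) (2,2) (2,3)] -> total=13
Click 3 (1,5) count=1: revealed 0 new [(none)] -> total=13
Click 4 (1,0) count=2: revealed 1 new [(1,0)] -> total=14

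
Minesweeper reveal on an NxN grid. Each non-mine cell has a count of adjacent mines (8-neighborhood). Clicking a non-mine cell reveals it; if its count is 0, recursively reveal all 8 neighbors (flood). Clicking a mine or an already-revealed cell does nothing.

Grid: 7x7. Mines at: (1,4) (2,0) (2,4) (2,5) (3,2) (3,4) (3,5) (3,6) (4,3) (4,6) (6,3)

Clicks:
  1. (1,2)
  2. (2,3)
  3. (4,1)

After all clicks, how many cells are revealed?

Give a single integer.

Answer: 12

Derivation:
Click 1 (1,2) count=0: revealed 11 new [(0,0) (0,1) (0,2) (0,3) (1,0) (1,1) (1,2) (1,3) (2,1) (2,2) (2,3)] -> total=11
Click 2 (2,3) count=4: revealed 0 new [(none)] -> total=11
Click 3 (4,1) count=1: revealed 1 new [(4,1)] -> total=12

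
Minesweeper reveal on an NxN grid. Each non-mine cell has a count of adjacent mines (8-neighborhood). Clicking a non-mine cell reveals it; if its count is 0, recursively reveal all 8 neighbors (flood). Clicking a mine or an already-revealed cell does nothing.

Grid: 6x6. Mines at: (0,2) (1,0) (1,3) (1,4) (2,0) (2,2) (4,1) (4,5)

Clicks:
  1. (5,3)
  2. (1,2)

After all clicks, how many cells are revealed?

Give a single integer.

Click 1 (5,3) count=0: revealed 9 new [(3,2) (3,3) (3,4) (4,2) (4,3) (4,4) (5,2) (5,3) (5,4)] -> total=9
Click 2 (1,2) count=3: revealed 1 new [(1,2)] -> total=10

Answer: 10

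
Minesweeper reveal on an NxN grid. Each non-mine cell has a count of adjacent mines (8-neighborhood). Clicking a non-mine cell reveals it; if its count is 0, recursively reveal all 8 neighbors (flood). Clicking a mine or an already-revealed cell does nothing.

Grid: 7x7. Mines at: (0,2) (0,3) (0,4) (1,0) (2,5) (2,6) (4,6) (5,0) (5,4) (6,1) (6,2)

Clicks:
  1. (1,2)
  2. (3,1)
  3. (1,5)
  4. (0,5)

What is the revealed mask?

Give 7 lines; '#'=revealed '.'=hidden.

Click 1 (1,2) count=2: revealed 1 new [(1,2)] -> total=1
Click 2 (3,1) count=0: revealed 21 new [(1,1) (1,3) (1,4) (2,0) (2,1) (2,2) (2,3) (2,4) (3,0) (3,1) (3,2) (3,3) (3,4) (4,0) (4,1) (4,2) (4,3) (4,4) (5,1) (5,2) (5,3)] -> total=22
Click 3 (1,5) count=3: revealed 1 new [(1,5)] -> total=23
Click 4 (0,5) count=1: revealed 1 new [(0,5)] -> total=24

Answer: .....#.
.#####.
#####..
#####..
#####..
.###...
.......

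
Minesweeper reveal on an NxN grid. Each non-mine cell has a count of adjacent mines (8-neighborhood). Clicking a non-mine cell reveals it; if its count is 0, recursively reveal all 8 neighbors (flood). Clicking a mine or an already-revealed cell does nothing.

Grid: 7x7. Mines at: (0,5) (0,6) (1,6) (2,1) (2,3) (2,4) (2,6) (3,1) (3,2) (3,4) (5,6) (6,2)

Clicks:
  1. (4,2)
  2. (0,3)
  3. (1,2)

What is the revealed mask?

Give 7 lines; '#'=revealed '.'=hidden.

Answer: #####..
#####..
.......
.......
..#....
.......
.......

Derivation:
Click 1 (4,2) count=2: revealed 1 new [(4,2)] -> total=1
Click 2 (0,3) count=0: revealed 10 new [(0,0) (0,1) (0,2) (0,3) (0,4) (1,0) (1,1) (1,2) (1,3) (1,4)] -> total=11
Click 3 (1,2) count=2: revealed 0 new [(none)] -> total=11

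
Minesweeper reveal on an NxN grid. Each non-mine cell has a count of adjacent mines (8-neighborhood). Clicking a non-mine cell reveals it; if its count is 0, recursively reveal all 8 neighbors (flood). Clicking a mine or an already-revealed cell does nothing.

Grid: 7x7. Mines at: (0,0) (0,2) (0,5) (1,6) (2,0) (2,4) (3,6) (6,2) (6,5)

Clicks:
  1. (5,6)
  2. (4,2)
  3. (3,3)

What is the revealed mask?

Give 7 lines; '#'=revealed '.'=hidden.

Answer: .......
.###...
.###...
######.
######.
#######
##.....

Derivation:
Click 1 (5,6) count=1: revealed 1 new [(5,6)] -> total=1
Click 2 (4,2) count=0: revealed 26 new [(1,1) (1,2) (1,3) (2,1) (2,2) (2,3) (3,0) (3,1) (3,2) (3,3) (3,4) (3,5) (4,0) (4,1) (4,2) (4,3) (4,4) (4,5) (5,0) (5,1) (5,2) (5,3) (5,4) (5,5) (6,0) (6,1)] -> total=27
Click 3 (3,3) count=1: revealed 0 new [(none)] -> total=27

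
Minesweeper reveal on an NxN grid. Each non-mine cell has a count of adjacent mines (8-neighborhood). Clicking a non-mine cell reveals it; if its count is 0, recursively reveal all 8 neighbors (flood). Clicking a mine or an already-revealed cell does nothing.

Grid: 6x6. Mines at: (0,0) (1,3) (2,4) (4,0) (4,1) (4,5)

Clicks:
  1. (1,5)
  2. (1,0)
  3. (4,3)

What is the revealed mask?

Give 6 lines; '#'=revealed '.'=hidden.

Click 1 (1,5) count=1: revealed 1 new [(1,5)] -> total=1
Click 2 (1,0) count=1: revealed 1 new [(1,0)] -> total=2
Click 3 (4,3) count=0: revealed 9 new [(3,2) (3,3) (3,4) (4,2) (4,3) (4,4) (5,2) (5,3) (5,4)] -> total=11

Answer: ......
#....#
......
..###.
..###.
..###.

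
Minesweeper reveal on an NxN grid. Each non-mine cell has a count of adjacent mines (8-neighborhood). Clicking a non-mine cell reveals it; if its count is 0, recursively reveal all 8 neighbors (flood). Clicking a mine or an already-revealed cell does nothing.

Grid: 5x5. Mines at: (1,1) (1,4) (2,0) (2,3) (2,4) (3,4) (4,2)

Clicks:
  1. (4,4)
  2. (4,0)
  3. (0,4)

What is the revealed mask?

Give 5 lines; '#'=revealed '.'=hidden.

Click 1 (4,4) count=1: revealed 1 new [(4,4)] -> total=1
Click 2 (4,0) count=0: revealed 4 new [(3,0) (3,1) (4,0) (4,1)] -> total=5
Click 3 (0,4) count=1: revealed 1 new [(0,4)] -> total=6

Answer: ....#
.....
.....
##...
##..#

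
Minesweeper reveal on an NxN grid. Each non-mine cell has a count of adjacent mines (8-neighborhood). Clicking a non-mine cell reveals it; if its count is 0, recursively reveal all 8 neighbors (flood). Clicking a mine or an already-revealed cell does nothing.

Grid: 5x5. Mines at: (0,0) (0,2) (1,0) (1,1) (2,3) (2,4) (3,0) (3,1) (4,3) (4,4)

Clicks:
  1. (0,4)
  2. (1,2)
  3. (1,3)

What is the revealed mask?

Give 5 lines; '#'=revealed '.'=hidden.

Click 1 (0,4) count=0: revealed 4 new [(0,3) (0,4) (1,3) (1,4)] -> total=4
Click 2 (1,2) count=3: revealed 1 new [(1,2)] -> total=5
Click 3 (1,3) count=3: revealed 0 new [(none)] -> total=5

Answer: ...##
..###
.....
.....
.....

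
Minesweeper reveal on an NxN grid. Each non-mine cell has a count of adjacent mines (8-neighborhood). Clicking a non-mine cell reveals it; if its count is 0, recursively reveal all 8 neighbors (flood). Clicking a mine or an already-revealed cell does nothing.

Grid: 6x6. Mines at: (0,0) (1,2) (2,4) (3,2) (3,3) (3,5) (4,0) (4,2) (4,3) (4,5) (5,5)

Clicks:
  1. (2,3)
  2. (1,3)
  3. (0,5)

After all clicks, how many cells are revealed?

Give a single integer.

Click 1 (2,3) count=4: revealed 1 new [(2,3)] -> total=1
Click 2 (1,3) count=2: revealed 1 new [(1,3)] -> total=2
Click 3 (0,5) count=0: revealed 5 new [(0,3) (0,4) (0,5) (1,4) (1,5)] -> total=7

Answer: 7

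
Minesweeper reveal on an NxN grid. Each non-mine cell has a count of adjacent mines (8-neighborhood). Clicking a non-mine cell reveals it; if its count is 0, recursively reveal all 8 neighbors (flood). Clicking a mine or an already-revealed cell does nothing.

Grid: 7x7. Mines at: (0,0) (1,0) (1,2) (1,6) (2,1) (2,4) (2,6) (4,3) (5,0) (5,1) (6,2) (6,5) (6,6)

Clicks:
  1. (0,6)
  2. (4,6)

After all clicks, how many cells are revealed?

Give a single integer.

Click 1 (0,6) count=1: revealed 1 new [(0,6)] -> total=1
Click 2 (4,6) count=0: revealed 9 new [(3,4) (3,5) (3,6) (4,4) (4,5) (4,6) (5,4) (5,5) (5,6)] -> total=10

Answer: 10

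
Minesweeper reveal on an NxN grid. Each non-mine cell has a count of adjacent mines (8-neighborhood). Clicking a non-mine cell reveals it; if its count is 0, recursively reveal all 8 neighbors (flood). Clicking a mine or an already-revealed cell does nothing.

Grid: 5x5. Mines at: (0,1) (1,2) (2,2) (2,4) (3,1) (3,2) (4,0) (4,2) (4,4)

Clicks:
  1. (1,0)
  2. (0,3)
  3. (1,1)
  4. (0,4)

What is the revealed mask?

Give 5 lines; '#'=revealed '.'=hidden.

Click 1 (1,0) count=1: revealed 1 new [(1,0)] -> total=1
Click 2 (0,3) count=1: revealed 1 new [(0,3)] -> total=2
Click 3 (1,1) count=3: revealed 1 new [(1,1)] -> total=3
Click 4 (0,4) count=0: revealed 3 new [(0,4) (1,3) (1,4)] -> total=6

Answer: ...##
##.##
.....
.....
.....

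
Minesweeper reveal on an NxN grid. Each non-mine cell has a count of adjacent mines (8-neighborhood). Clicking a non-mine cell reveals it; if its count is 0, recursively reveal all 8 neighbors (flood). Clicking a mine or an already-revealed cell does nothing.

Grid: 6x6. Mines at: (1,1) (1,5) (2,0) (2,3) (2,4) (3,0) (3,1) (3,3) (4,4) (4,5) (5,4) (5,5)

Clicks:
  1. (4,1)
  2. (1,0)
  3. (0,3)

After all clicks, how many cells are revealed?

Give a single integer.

Click 1 (4,1) count=2: revealed 1 new [(4,1)] -> total=1
Click 2 (1,0) count=2: revealed 1 new [(1,0)] -> total=2
Click 3 (0,3) count=0: revealed 6 new [(0,2) (0,3) (0,4) (1,2) (1,3) (1,4)] -> total=8

Answer: 8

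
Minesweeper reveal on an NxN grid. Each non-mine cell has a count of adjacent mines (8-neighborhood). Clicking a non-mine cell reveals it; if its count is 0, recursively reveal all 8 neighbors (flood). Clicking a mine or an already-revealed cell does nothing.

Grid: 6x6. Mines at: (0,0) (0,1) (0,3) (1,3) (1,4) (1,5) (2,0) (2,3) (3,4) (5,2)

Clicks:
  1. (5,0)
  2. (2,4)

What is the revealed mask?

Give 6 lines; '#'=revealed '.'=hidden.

Answer: ......
......
....#.
##....
##....
##....

Derivation:
Click 1 (5,0) count=0: revealed 6 new [(3,0) (3,1) (4,0) (4,1) (5,0) (5,1)] -> total=6
Click 2 (2,4) count=5: revealed 1 new [(2,4)] -> total=7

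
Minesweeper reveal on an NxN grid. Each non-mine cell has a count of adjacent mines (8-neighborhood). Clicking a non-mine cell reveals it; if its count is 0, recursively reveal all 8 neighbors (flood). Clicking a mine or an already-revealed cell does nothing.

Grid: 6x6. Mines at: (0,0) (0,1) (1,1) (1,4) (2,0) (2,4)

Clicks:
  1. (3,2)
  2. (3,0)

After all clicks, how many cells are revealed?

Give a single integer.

Click 1 (3,2) count=0: revealed 21 new [(2,1) (2,2) (2,3) (3,0) (3,1) (3,2) (3,3) (3,4) (3,5) (4,0) (4,1) (4,2) (4,3) (4,4) (4,5) (5,0) (5,1) (5,2) (5,3) (5,4) (5,5)] -> total=21
Click 2 (3,0) count=1: revealed 0 new [(none)] -> total=21

Answer: 21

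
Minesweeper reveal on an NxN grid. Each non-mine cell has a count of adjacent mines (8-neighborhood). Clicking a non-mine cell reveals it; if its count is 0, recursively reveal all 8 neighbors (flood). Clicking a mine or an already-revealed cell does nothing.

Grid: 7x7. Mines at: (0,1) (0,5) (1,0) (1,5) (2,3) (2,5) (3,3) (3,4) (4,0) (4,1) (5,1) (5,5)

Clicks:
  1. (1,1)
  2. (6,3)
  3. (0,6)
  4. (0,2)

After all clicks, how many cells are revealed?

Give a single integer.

Answer: 12

Derivation:
Click 1 (1,1) count=2: revealed 1 new [(1,1)] -> total=1
Click 2 (6,3) count=0: revealed 9 new [(4,2) (4,3) (4,4) (5,2) (5,3) (5,4) (6,2) (6,3) (6,4)] -> total=10
Click 3 (0,6) count=2: revealed 1 new [(0,6)] -> total=11
Click 4 (0,2) count=1: revealed 1 new [(0,2)] -> total=12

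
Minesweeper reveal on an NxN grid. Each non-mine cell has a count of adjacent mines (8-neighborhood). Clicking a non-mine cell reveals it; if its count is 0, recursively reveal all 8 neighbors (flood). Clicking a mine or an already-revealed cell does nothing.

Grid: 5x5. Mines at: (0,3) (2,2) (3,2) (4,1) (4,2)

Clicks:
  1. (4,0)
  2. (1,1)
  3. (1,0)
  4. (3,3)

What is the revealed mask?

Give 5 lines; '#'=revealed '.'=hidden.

Click 1 (4,0) count=1: revealed 1 new [(4,0)] -> total=1
Click 2 (1,1) count=1: revealed 1 new [(1,1)] -> total=2
Click 3 (1,0) count=0: revealed 9 new [(0,0) (0,1) (0,2) (1,0) (1,2) (2,0) (2,1) (3,0) (3,1)] -> total=11
Click 4 (3,3) count=3: revealed 1 new [(3,3)] -> total=12

Answer: ###..
###..
##...
##.#.
#....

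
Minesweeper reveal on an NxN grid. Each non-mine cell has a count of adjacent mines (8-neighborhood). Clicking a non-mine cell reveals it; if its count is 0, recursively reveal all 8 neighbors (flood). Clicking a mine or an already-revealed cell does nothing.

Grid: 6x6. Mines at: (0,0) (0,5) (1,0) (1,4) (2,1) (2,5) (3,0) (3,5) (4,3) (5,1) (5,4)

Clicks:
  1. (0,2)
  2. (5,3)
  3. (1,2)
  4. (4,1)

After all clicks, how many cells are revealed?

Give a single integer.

Click 1 (0,2) count=0: revealed 6 new [(0,1) (0,2) (0,3) (1,1) (1,2) (1,3)] -> total=6
Click 2 (5,3) count=2: revealed 1 new [(5,3)] -> total=7
Click 3 (1,2) count=1: revealed 0 new [(none)] -> total=7
Click 4 (4,1) count=2: revealed 1 new [(4,1)] -> total=8

Answer: 8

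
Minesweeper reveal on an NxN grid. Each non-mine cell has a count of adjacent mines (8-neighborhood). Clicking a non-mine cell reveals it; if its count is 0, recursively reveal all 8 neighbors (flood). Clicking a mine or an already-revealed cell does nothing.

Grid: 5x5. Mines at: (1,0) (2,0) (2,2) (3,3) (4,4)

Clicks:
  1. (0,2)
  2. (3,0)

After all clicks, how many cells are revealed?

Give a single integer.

Answer: 11

Derivation:
Click 1 (0,2) count=0: revealed 10 new [(0,1) (0,2) (0,3) (0,4) (1,1) (1,2) (1,3) (1,4) (2,3) (2,4)] -> total=10
Click 2 (3,0) count=1: revealed 1 new [(3,0)] -> total=11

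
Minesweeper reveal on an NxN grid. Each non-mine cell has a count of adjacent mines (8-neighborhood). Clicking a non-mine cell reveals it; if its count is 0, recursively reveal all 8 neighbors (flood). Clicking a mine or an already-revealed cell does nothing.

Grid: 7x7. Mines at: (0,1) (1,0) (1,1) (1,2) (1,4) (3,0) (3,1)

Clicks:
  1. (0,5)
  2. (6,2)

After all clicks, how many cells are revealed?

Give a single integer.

Answer: 35

Derivation:
Click 1 (0,5) count=1: revealed 1 new [(0,5)] -> total=1
Click 2 (6,2) count=0: revealed 34 new [(0,6) (1,5) (1,6) (2,2) (2,3) (2,4) (2,5) (2,6) (3,2) (3,3) (3,4) (3,5) (3,6) (4,0) (4,1) (4,2) (4,3) (4,4) (4,5) (4,6) (5,0) (5,1) (5,2) (5,3) (5,4) (5,5) (5,6) (6,0) (6,1) (6,2) (6,3) (6,4) (6,5) (6,6)] -> total=35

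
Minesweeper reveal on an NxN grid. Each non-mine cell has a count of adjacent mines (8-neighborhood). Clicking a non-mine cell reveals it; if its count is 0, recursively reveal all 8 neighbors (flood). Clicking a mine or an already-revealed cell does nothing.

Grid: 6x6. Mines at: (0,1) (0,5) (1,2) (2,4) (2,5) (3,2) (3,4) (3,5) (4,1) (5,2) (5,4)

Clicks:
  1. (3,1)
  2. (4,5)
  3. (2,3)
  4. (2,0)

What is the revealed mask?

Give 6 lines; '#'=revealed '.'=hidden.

Click 1 (3,1) count=2: revealed 1 new [(3,1)] -> total=1
Click 2 (4,5) count=3: revealed 1 new [(4,5)] -> total=2
Click 3 (2,3) count=4: revealed 1 new [(2,3)] -> total=3
Click 4 (2,0) count=0: revealed 5 new [(1,0) (1,1) (2,0) (2,1) (3,0)] -> total=8

Answer: ......
##....
##.#..
##....
.....#
......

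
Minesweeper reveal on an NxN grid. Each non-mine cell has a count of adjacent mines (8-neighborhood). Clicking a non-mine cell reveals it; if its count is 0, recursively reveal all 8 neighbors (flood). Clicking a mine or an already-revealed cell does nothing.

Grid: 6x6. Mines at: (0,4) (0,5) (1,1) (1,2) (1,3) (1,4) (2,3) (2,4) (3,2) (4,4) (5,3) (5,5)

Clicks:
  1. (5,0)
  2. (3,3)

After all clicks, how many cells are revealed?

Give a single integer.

Answer: 11

Derivation:
Click 1 (5,0) count=0: revealed 10 new [(2,0) (2,1) (3,0) (3,1) (4,0) (4,1) (4,2) (5,0) (5,1) (5,2)] -> total=10
Click 2 (3,3) count=4: revealed 1 new [(3,3)] -> total=11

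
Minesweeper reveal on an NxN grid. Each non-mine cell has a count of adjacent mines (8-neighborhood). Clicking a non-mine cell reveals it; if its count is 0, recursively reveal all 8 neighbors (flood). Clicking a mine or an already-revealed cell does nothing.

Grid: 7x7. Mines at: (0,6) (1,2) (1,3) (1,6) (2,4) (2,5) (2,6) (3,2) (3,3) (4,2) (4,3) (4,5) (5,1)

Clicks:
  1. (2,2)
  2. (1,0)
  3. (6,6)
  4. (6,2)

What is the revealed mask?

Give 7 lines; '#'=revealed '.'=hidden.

Click 1 (2,2) count=4: revealed 1 new [(2,2)] -> total=1
Click 2 (1,0) count=0: revealed 10 new [(0,0) (0,1) (1,0) (1,1) (2,0) (2,1) (3,0) (3,1) (4,0) (4,1)] -> total=11
Click 3 (6,6) count=0: revealed 10 new [(5,2) (5,3) (5,4) (5,5) (5,6) (6,2) (6,3) (6,4) (6,5) (6,6)] -> total=21
Click 4 (6,2) count=1: revealed 0 new [(none)] -> total=21

Answer: ##.....
##.....
###....
##.....
##.....
..#####
..#####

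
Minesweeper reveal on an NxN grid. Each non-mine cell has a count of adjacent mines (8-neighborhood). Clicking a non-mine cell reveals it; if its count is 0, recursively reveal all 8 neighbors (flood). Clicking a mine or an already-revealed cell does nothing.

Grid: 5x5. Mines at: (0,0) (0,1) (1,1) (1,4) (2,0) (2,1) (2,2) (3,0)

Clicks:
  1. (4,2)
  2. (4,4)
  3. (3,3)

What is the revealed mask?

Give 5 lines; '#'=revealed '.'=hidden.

Answer: .....
.....
...##
.####
.####

Derivation:
Click 1 (4,2) count=0: revealed 10 new [(2,3) (2,4) (3,1) (3,2) (3,3) (3,4) (4,1) (4,2) (4,3) (4,4)] -> total=10
Click 2 (4,4) count=0: revealed 0 new [(none)] -> total=10
Click 3 (3,3) count=1: revealed 0 new [(none)] -> total=10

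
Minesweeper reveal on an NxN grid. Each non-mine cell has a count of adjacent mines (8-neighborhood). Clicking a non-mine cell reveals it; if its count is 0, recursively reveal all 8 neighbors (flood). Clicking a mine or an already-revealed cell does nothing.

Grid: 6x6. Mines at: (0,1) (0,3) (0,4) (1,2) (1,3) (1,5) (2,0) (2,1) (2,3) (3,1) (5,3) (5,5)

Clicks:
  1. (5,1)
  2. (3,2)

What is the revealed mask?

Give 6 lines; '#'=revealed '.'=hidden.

Answer: ......
......
......
..#...
###...
###...

Derivation:
Click 1 (5,1) count=0: revealed 6 new [(4,0) (4,1) (4,2) (5,0) (5,1) (5,2)] -> total=6
Click 2 (3,2) count=3: revealed 1 new [(3,2)] -> total=7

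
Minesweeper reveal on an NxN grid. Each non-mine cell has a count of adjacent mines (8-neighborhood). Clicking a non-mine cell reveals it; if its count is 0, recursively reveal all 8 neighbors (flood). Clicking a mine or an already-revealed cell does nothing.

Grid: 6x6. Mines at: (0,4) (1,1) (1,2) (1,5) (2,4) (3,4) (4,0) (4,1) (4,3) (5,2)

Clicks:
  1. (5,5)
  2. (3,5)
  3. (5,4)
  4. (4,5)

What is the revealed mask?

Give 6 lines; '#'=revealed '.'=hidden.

Click 1 (5,5) count=0: revealed 4 new [(4,4) (4,5) (5,4) (5,5)] -> total=4
Click 2 (3,5) count=2: revealed 1 new [(3,5)] -> total=5
Click 3 (5,4) count=1: revealed 0 new [(none)] -> total=5
Click 4 (4,5) count=1: revealed 0 new [(none)] -> total=5

Answer: ......
......
......
.....#
....##
....##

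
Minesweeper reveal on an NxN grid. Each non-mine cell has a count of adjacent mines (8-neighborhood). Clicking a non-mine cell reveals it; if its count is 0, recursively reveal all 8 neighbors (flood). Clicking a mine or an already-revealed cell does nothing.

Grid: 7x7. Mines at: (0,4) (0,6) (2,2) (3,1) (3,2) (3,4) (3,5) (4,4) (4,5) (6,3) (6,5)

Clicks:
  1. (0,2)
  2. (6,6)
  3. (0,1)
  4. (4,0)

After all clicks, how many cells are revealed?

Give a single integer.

Click 1 (0,2) count=0: revealed 10 new [(0,0) (0,1) (0,2) (0,3) (1,0) (1,1) (1,2) (1,3) (2,0) (2,1)] -> total=10
Click 2 (6,6) count=1: revealed 1 new [(6,6)] -> total=11
Click 3 (0,1) count=0: revealed 0 new [(none)] -> total=11
Click 4 (4,0) count=1: revealed 1 new [(4,0)] -> total=12

Answer: 12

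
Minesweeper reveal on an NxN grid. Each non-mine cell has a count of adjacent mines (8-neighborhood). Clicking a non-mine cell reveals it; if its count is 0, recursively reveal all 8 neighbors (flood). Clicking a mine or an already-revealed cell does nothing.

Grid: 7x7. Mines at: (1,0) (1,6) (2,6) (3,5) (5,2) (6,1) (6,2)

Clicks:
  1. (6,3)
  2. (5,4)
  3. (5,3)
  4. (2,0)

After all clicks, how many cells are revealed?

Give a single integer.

Click 1 (6,3) count=2: revealed 1 new [(6,3)] -> total=1
Click 2 (5,4) count=0: revealed 11 new [(4,3) (4,4) (4,5) (4,6) (5,3) (5,4) (5,5) (5,6) (6,4) (6,5) (6,6)] -> total=12
Click 3 (5,3) count=2: revealed 0 new [(none)] -> total=12
Click 4 (2,0) count=1: revealed 1 new [(2,0)] -> total=13

Answer: 13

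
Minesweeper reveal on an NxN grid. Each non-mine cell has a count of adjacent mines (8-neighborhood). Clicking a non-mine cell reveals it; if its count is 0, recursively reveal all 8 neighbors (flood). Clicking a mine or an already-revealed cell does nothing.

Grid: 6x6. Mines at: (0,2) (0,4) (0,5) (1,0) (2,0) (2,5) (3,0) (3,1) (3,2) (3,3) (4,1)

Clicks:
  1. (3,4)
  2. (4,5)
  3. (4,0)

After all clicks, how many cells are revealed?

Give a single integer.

Click 1 (3,4) count=2: revealed 1 new [(3,4)] -> total=1
Click 2 (4,5) count=0: revealed 9 new [(3,5) (4,2) (4,3) (4,4) (4,5) (5,2) (5,3) (5,4) (5,5)] -> total=10
Click 3 (4,0) count=3: revealed 1 new [(4,0)] -> total=11

Answer: 11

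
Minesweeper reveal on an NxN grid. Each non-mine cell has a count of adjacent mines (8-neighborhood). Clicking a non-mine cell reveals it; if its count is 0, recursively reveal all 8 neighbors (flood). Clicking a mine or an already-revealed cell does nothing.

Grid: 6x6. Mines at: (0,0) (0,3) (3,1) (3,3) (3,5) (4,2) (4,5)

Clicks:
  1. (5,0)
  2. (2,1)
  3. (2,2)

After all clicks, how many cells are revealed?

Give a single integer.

Answer: 6

Derivation:
Click 1 (5,0) count=0: revealed 4 new [(4,0) (4,1) (5,0) (5,1)] -> total=4
Click 2 (2,1) count=1: revealed 1 new [(2,1)] -> total=5
Click 3 (2,2) count=2: revealed 1 new [(2,2)] -> total=6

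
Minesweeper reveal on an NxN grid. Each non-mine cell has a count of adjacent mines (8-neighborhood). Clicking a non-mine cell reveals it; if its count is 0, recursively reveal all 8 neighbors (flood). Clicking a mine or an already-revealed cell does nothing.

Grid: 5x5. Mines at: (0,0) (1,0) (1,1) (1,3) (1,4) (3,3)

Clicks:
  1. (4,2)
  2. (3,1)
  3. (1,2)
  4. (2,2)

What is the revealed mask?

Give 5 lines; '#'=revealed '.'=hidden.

Click 1 (4,2) count=1: revealed 1 new [(4,2)] -> total=1
Click 2 (3,1) count=0: revealed 8 new [(2,0) (2,1) (2,2) (3,0) (3,1) (3,2) (4,0) (4,1)] -> total=9
Click 3 (1,2) count=2: revealed 1 new [(1,2)] -> total=10
Click 4 (2,2) count=3: revealed 0 new [(none)] -> total=10

Answer: .....
..#..
###..
###..
###..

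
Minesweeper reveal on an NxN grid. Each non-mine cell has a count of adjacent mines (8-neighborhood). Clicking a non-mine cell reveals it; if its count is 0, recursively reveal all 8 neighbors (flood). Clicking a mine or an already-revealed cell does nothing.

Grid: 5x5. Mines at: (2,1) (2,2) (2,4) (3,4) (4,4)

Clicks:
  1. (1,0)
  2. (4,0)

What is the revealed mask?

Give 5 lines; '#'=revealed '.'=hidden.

Click 1 (1,0) count=1: revealed 1 new [(1,0)] -> total=1
Click 2 (4,0) count=0: revealed 8 new [(3,0) (3,1) (3,2) (3,3) (4,0) (4,1) (4,2) (4,3)] -> total=9

Answer: .....
#....
.....
####.
####.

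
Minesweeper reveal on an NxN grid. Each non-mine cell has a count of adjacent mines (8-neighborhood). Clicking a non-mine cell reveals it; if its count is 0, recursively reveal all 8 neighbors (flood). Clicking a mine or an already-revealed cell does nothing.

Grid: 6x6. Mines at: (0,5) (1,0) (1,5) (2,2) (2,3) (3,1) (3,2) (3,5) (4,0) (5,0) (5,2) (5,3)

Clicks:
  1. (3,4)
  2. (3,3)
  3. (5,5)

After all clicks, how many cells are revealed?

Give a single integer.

Click 1 (3,4) count=2: revealed 1 new [(3,4)] -> total=1
Click 2 (3,3) count=3: revealed 1 new [(3,3)] -> total=2
Click 3 (5,5) count=0: revealed 4 new [(4,4) (4,5) (5,4) (5,5)] -> total=6

Answer: 6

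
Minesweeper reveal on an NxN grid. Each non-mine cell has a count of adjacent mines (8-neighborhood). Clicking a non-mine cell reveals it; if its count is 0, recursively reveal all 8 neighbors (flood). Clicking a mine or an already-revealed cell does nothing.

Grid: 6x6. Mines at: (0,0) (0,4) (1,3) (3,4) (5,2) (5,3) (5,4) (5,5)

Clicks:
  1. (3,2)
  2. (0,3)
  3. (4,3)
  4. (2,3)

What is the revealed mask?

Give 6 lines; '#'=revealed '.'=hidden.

Click 1 (3,2) count=0: revealed 17 new [(1,0) (1,1) (1,2) (2,0) (2,1) (2,2) (2,3) (3,0) (3,1) (3,2) (3,3) (4,0) (4,1) (4,2) (4,3) (5,0) (5,1)] -> total=17
Click 2 (0,3) count=2: revealed 1 new [(0,3)] -> total=18
Click 3 (4,3) count=4: revealed 0 new [(none)] -> total=18
Click 4 (2,3) count=2: revealed 0 new [(none)] -> total=18

Answer: ...#..
###...
####..
####..
####..
##....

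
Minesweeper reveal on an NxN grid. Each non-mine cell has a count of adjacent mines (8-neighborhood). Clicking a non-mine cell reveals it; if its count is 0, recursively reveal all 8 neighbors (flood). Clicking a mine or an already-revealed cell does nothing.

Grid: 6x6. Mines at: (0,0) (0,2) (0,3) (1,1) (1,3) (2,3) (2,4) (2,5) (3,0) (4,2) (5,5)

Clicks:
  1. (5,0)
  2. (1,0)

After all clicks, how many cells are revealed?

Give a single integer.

Click 1 (5,0) count=0: revealed 4 new [(4,0) (4,1) (5,0) (5,1)] -> total=4
Click 2 (1,0) count=2: revealed 1 new [(1,0)] -> total=5

Answer: 5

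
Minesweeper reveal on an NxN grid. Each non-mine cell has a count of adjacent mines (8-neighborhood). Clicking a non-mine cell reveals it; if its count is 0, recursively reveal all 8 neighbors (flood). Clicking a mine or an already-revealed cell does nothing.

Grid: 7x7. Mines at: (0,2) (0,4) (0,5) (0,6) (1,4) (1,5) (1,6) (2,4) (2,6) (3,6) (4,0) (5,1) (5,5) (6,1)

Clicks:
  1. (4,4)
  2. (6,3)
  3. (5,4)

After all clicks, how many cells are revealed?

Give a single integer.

Answer: 25

Derivation:
Click 1 (4,4) count=1: revealed 1 new [(4,4)] -> total=1
Click 2 (6,3) count=0: revealed 24 new [(0,0) (0,1) (1,0) (1,1) (1,2) (1,3) (2,0) (2,1) (2,2) (2,3) (3,0) (3,1) (3,2) (3,3) (3,4) (4,1) (4,2) (4,3) (5,2) (5,3) (5,4) (6,2) (6,3) (6,4)] -> total=25
Click 3 (5,4) count=1: revealed 0 new [(none)] -> total=25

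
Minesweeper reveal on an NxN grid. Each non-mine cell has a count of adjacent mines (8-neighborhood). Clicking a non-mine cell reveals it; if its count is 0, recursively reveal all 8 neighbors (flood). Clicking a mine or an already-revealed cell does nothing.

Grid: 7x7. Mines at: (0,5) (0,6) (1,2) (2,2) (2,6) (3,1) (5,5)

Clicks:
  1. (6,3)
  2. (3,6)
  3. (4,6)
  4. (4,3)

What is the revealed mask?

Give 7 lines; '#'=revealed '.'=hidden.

Click 1 (6,3) count=0: revealed 26 new [(1,3) (1,4) (1,5) (2,3) (2,4) (2,5) (3,2) (3,3) (3,4) (3,5) (4,0) (4,1) (4,2) (4,3) (4,4) (4,5) (5,0) (5,1) (5,2) (5,3) (5,4) (6,0) (6,1) (6,2) (6,3) (6,4)] -> total=26
Click 2 (3,6) count=1: revealed 1 new [(3,6)] -> total=27
Click 3 (4,6) count=1: revealed 1 new [(4,6)] -> total=28
Click 4 (4,3) count=0: revealed 0 new [(none)] -> total=28

Answer: .......
...###.
...###.
..#####
#######
#####..
#####..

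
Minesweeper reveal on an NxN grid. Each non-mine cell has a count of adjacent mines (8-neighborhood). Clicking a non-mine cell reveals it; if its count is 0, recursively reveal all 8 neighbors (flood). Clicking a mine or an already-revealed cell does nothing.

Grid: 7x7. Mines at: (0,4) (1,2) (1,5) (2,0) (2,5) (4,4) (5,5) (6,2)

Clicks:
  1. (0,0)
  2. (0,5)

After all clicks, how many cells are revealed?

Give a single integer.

Click 1 (0,0) count=0: revealed 4 new [(0,0) (0,1) (1,0) (1,1)] -> total=4
Click 2 (0,5) count=2: revealed 1 new [(0,5)] -> total=5

Answer: 5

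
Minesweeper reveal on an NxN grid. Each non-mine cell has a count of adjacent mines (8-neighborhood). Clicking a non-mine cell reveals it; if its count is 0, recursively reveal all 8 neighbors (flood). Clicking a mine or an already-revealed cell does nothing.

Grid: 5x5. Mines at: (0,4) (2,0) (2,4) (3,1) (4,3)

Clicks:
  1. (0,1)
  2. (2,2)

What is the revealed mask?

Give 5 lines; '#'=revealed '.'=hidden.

Click 1 (0,1) count=0: revealed 11 new [(0,0) (0,1) (0,2) (0,3) (1,0) (1,1) (1,2) (1,3) (2,1) (2,2) (2,3)] -> total=11
Click 2 (2,2) count=1: revealed 0 new [(none)] -> total=11

Answer: ####.
####.
.###.
.....
.....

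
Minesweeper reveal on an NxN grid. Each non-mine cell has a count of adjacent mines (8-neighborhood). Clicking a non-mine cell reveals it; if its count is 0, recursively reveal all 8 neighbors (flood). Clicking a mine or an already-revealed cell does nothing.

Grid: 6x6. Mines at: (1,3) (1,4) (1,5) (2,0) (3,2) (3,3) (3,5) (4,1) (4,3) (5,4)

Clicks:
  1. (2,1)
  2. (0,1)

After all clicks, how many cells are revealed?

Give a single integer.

Click 1 (2,1) count=2: revealed 1 new [(2,1)] -> total=1
Click 2 (0,1) count=0: revealed 6 new [(0,0) (0,1) (0,2) (1,0) (1,1) (1,2)] -> total=7

Answer: 7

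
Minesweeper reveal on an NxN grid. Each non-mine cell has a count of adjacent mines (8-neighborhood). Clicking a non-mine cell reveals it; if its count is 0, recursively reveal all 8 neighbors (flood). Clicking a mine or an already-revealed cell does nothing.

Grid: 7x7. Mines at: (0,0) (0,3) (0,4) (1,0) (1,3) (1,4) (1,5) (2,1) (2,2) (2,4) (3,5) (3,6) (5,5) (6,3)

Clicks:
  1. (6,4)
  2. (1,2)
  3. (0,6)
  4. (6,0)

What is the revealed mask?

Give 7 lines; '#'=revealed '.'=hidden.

Click 1 (6,4) count=2: revealed 1 new [(6,4)] -> total=1
Click 2 (1,2) count=4: revealed 1 new [(1,2)] -> total=2
Click 3 (0,6) count=1: revealed 1 new [(0,6)] -> total=3
Click 4 (6,0) count=0: revealed 18 new [(3,0) (3,1) (3,2) (3,3) (3,4) (4,0) (4,1) (4,2) (4,3) (4,4) (5,0) (5,1) (5,2) (5,3) (5,4) (6,0) (6,1) (6,2)] -> total=21

Answer: ......#
..#....
.......
#####..
#####..
#####..
###.#..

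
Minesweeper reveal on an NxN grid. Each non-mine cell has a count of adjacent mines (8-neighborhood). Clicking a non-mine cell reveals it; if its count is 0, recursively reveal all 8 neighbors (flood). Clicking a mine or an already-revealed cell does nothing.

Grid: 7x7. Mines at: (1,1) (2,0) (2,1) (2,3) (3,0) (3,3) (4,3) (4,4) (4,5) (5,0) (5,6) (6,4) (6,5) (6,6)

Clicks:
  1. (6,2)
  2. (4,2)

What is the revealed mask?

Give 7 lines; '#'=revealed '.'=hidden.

Answer: .......
.......
.......
.......
..#....
.###...
.###...

Derivation:
Click 1 (6,2) count=0: revealed 6 new [(5,1) (5,2) (5,3) (6,1) (6,2) (6,3)] -> total=6
Click 2 (4,2) count=2: revealed 1 new [(4,2)] -> total=7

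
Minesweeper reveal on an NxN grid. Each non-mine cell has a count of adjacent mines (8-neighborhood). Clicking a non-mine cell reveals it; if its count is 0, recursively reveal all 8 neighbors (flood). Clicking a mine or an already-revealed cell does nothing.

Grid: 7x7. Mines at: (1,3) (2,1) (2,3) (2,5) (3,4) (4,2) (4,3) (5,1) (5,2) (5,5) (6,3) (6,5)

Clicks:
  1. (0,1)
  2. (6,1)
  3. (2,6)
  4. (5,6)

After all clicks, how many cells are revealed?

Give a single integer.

Answer: 9

Derivation:
Click 1 (0,1) count=0: revealed 6 new [(0,0) (0,1) (0,2) (1,0) (1,1) (1,2)] -> total=6
Click 2 (6,1) count=2: revealed 1 new [(6,1)] -> total=7
Click 3 (2,6) count=1: revealed 1 new [(2,6)] -> total=8
Click 4 (5,6) count=2: revealed 1 new [(5,6)] -> total=9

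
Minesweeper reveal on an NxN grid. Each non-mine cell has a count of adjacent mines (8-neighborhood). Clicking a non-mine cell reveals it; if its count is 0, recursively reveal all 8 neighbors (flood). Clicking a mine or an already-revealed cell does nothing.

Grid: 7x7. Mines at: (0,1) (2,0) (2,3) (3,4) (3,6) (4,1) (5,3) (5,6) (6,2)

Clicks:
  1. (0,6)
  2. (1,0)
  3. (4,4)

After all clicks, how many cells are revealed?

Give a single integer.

Answer: 15

Derivation:
Click 1 (0,6) count=0: revealed 13 new [(0,2) (0,3) (0,4) (0,5) (0,6) (1,2) (1,3) (1,4) (1,5) (1,6) (2,4) (2,5) (2,6)] -> total=13
Click 2 (1,0) count=2: revealed 1 new [(1,0)] -> total=14
Click 3 (4,4) count=2: revealed 1 new [(4,4)] -> total=15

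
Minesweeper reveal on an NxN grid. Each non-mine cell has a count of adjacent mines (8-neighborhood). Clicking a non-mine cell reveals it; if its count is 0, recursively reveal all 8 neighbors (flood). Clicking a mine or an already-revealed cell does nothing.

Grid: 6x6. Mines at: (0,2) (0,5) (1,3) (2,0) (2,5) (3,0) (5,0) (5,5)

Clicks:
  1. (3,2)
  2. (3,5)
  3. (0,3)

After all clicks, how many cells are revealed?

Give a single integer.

Answer: 18

Derivation:
Click 1 (3,2) count=0: revealed 16 new [(2,1) (2,2) (2,3) (2,4) (3,1) (3,2) (3,3) (3,4) (4,1) (4,2) (4,3) (4,4) (5,1) (5,2) (5,3) (5,4)] -> total=16
Click 2 (3,5) count=1: revealed 1 new [(3,5)] -> total=17
Click 3 (0,3) count=2: revealed 1 new [(0,3)] -> total=18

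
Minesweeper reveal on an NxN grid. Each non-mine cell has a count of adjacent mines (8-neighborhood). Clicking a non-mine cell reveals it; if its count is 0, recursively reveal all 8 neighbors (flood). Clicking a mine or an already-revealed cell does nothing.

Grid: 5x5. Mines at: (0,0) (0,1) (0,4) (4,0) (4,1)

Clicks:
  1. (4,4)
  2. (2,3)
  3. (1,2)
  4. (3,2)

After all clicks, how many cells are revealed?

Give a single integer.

Answer: 18

Derivation:
Click 1 (4,4) count=0: revealed 18 new [(1,0) (1,1) (1,2) (1,3) (1,4) (2,0) (2,1) (2,2) (2,3) (2,4) (3,0) (3,1) (3,2) (3,3) (3,4) (4,2) (4,3) (4,4)] -> total=18
Click 2 (2,3) count=0: revealed 0 new [(none)] -> total=18
Click 3 (1,2) count=1: revealed 0 new [(none)] -> total=18
Click 4 (3,2) count=1: revealed 0 new [(none)] -> total=18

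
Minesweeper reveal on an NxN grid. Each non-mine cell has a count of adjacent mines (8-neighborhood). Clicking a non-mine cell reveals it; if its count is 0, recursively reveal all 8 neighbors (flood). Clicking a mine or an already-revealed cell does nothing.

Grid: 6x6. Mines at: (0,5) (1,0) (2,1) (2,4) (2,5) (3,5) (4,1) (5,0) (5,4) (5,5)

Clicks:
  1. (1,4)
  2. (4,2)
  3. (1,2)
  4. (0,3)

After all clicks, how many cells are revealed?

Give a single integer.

Answer: 9

Derivation:
Click 1 (1,4) count=3: revealed 1 new [(1,4)] -> total=1
Click 2 (4,2) count=1: revealed 1 new [(4,2)] -> total=2
Click 3 (1,2) count=1: revealed 1 new [(1,2)] -> total=3
Click 4 (0,3) count=0: revealed 6 new [(0,1) (0,2) (0,3) (0,4) (1,1) (1,3)] -> total=9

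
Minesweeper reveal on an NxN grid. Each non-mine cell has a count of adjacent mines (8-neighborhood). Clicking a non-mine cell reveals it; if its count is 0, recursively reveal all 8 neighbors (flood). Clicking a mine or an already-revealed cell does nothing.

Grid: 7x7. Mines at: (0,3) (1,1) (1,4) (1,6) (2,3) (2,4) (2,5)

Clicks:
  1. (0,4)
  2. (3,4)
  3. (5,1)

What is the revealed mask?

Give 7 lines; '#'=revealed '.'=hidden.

Answer: ....#..
.......
###....
#######
#######
#######
#######

Derivation:
Click 1 (0,4) count=2: revealed 1 new [(0,4)] -> total=1
Click 2 (3,4) count=3: revealed 1 new [(3,4)] -> total=2
Click 3 (5,1) count=0: revealed 30 new [(2,0) (2,1) (2,2) (3,0) (3,1) (3,2) (3,3) (3,5) (3,6) (4,0) (4,1) (4,2) (4,3) (4,4) (4,5) (4,6) (5,0) (5,1) (5,2) (5,3) (5,4) (5,5) (5,6) (6,0) (6,1) (6,2) (6,3) (6,4) (6,5) (6,6)] -> total=32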